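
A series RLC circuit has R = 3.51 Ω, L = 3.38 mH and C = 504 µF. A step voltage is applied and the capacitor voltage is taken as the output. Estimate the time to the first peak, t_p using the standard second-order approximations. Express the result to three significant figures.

For a series RLC circuit (capacitor voltage as output), ω_n = 1/√(LC) = 1/√(3.38 mH · 504 µF) = 766 rad/s.
ζ = (R/2)·√(C/L) = (3.51/2)·√(504 µF/3.38 mH) = 0.678.
The damped frequency ω_d = ω_n√(1−ζ²) = 563 rad/s. t_p = π/ω_d = 0.00558 s.

t_p ≈ 0.00558 s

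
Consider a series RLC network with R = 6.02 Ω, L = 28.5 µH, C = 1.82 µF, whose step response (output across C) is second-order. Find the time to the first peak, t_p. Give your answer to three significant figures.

t_p ≈ 0.0000349 s

For a series RLC circuit (capacitor voltage as output), ω_n = 1/√(LC) = 1/√(28.5 µH · 1.82 µF) = 139000 rad/s.
ζ = (R/2)·√(C/L) = (6.02/2)·√(1.82 µF/28.5 µH) = 0.761.
ω_d = 139000·√(1 − 0.761²) = 90100 rad/s. t_p = π/ω_d = 0.0000349 s.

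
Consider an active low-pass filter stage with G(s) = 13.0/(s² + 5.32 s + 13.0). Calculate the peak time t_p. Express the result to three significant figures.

ω_n = √13.0 = 3.61 rad/s; ζ = 5.32/(2·3.61) = 0.738.
ω_d = ω_n√(1−ζ²) = 2.43 rad/s. Then t_p = π/ω_d = 1.29 s.

t_p ≈ 1.29 s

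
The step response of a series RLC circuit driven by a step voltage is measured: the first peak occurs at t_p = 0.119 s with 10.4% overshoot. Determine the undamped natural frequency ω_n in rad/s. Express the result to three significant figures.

ω_n ≈ 32.5 rad/s

From the overshoot, ζ = −ln(OS)/√(π²+ln²(OS)) = 0.585.
t_p = π/ω_d ⇒ ω_d = 26.4 rad/s; then ω_n = ω_d/√(1−ζ²) = 32.5 rad/s.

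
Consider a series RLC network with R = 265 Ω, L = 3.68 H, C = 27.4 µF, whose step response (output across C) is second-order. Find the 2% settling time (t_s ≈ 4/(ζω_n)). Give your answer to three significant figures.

For a series RLC circuit (capacitor voltage as output), ω_n = 1/√(LC) = 1/√(3.68 H · 27.4 µF) = 99.6 rad/s.
ζ = (R/2)·√(C/L) = (265/2)·√(27.4 µF/3.68 H) = 0.362.
t_s ≈ 4/(ζω_n) = 0.111 s.

t_s ≈ 0.111 s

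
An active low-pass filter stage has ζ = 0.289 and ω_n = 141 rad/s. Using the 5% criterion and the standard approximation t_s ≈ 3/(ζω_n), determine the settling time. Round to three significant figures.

t_s ≈ 0.0736 s

t_s ≈ 3/(ζω_n) = 3/(0.289 × 141) = 0.0736 s.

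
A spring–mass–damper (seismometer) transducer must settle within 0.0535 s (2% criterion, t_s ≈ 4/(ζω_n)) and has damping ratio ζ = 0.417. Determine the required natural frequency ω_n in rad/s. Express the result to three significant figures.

ω_n ≈ 179 rad/s

Rearranging t_s ≈ 4/(ζω_n) gives ω_n = 4/(ζ·t_s) = 4/(0.417 × 0.0535) = 179 rad/s.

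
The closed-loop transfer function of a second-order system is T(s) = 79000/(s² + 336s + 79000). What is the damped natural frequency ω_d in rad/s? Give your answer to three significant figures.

ω_n = √79000 = 281 rad/s; ζ = 336/(2·281) = 0.598.
ω_d = 281·√(1 − 0.598²) = 225 rad/s.

ω_d ≈ 225 rad/s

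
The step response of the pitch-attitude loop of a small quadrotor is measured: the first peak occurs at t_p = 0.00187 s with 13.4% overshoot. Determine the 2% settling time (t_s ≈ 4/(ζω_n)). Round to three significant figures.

t_s ≈ 0.00372 s

ζ from %OS: ζ = |ln 0.134|/√(π²+ln²0.134) = 0.539.
From t_p = π/ω_d, ω_d = π/0.00187 = 1680 rad/s, so ω_n = ω_d/√(1−ζ²) = 1990 rad/s.
t_s ≈ 4/(ζω_n) = 4/(0.539·1990) = 0.00372 s.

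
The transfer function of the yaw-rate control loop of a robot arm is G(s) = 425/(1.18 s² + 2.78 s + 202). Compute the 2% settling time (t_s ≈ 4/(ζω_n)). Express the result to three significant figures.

Dividing through by 1.18: denominator becomes s² + 2.356 s + 171.2.
So ω_n = √171.2 = 13.1 rad/s and ζ = 2.356/(2·13.1) = 0.0900.
t_s ≈ 4/(ζω_n) = 3.40 s.

t_s ≈ 3.40 s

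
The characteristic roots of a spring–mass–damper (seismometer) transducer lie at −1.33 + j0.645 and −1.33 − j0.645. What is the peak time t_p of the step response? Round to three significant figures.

t_p ≈ 4.87 s

t_p = π/ω_d with ω_d = 0.645 (the imaginary part), so t_p = 4.87 s.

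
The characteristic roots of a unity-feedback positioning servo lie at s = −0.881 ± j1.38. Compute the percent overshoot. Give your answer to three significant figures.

%OS ≈ 13.5%

The poles are at −σ ± jω_d with σ = 0.881 and ω_d = 1.38, so ω_n = √(σ²+ω_d²) = 1.64 rad/s and ζ = σ/ω_n = 0.538.
Overshoot: exp(−π·0.538/√(1−0.538²)) = 0.135, i.e. 13.5%.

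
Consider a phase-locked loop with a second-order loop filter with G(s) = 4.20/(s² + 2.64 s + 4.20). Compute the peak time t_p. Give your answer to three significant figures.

t_p ≈ 2.00 s

Matching coefficients with s² + 2ζω_n s + ω_n² gives ω_n² = 4.20 ⇒ ω_n = 2.05 rad/s, and ζ = 2.64/(2ω_n) = 0.644.
The damped frequency ω_d = ω_n√(1−ζ²) = 1.57 rad/s. Then t_p = π/ω_d = 2.00 s.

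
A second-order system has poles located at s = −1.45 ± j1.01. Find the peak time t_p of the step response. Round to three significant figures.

t_p ≈ 3.11 s

t_p = π/ω_d with ω_d = 1.01 (the imaginary part), so t_p = 3.11 s.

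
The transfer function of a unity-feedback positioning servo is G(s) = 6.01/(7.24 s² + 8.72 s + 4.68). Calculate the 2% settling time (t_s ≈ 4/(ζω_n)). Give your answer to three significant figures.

t_s ≈ 6.64 s

Dividing through by 7.24: denominator becomes s² + 1.204 s + 0.6464.
So ω_n = √0.6464 = 0.804 rad/s and ζ = 1.204/(2·0.804) = 0.749.
t_s ≈ 4/(ζω_n) = 6.64 s.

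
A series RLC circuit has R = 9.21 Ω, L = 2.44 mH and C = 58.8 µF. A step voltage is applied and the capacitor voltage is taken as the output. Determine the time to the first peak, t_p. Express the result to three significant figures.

t_p ≈ 0.00170 s

For a series RLC circuit (capacitor voltage as output), ω_n = 1/√(LC) = 1/√(2.44 mH · 58.8 µF) = 2640 rad/s.
ζ = (R/2)·√(C/L) = (9.21/2)·√(58.8 µF/2.44 mH) = 0.715.
The damped frequency ω_d = ω_n√(1−ζ²) = 1850 rad/s. t_p = π/ω_d = 0.00170 s.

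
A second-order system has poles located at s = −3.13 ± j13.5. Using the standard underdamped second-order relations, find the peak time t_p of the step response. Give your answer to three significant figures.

t_p ≈ 0.233 s

t_p = π/ω_d with ω_d = 13.5 (the imaginary part), so t_p = 0.233 s.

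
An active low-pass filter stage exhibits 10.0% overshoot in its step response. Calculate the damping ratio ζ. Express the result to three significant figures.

ζ = −ln(OS)/√(π² + (ln OS)²). With OS = 0.100, ln OS = −2.303 and ζ = 2.303/3.895 = 0.591.

ζ ≈ 0.591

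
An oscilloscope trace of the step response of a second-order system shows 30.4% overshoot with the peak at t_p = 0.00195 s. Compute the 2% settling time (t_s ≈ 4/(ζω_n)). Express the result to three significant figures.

t_s ≈ 0.00655 s

The overshoot fixes ζ = −ln(OS)/√(π²+ln²(OS)) = 0.354.
From t_p = π/ω_d, ω_d = π/0.00195 = 1610 rad/s, so ω_n = ω_d/√(1−ζ²) = 1720 rad/s.
t_s ≈ 4/(ζω_n) = 4/(0.354·1720) = 0.00655 s.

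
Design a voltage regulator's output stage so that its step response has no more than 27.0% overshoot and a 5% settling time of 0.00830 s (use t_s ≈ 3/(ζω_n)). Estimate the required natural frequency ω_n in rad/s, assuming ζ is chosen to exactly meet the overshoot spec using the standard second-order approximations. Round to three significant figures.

ω_n ≈ 940 rad/s

From %OS = 100·exp(−πζ/√(1−ζ²)), invert to get ζ = −ln(OS)/√(π² + ln²(OS)) with OS = 0.270.
−ln 0.270 = 1.309, so ζ = 1.309/√(π² + 1.714) = 0.385.
From t_s ≈ 3/(ζω_n): ω_n = 3/(ζ·t_s) = 3/(0.385·0.00830) = 940 rad/s.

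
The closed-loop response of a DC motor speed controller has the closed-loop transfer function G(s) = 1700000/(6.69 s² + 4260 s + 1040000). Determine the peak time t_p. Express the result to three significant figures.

t_p ≈ 0.0135 s

Dividing through by 6.69: denominator becomes s² + 636.8 s + 155500.
So ω_n = √155500 = 394 rad/s and ζ = 636.8/(2·394) = 0.808.
ω_d = ω_n√(1−ζ²) = 233 rad/s. t_p = π/ω_d = 0.0135 s.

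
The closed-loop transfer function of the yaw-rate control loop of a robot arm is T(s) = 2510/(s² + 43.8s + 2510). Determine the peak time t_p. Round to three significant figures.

ω_n = √2510 = 50.1 rad/s; ζ = 43.8/(2·50.1) = 0.437.
ω_d = ω_n√(1−ζ²) = 45.1 rad/s. Then t_p = π/ω_d = 0.0697 s.

t_p ≈ 0.0697 s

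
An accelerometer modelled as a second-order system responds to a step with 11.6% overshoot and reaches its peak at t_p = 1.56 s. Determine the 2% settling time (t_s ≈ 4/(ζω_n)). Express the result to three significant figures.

t_s ≈ 2.90 s

The overshoot fixes ζ = −ln(OS)/√(π²+ln²(OS)) = 0.566.
From t_p = π/ω_d, ω_d = π/1.56 = 2.01 rad/s, so ω_n = ω_d/√(1−ζ²) = 2.44 rad/s.
t_s ≈ 4/(ζω_n) = 4/(0.566·2.44) = 2.90 s.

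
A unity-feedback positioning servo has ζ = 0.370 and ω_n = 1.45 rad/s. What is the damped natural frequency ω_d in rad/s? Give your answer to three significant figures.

ω_d ≈ 1.35 rad/s

ω_d = ω_n√(1−ζ²) = 1.45·√0.863 = 1.35 rad/s.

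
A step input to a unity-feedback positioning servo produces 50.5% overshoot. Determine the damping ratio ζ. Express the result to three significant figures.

ζ = −ln(OS)/√(π² + (ln OS)²). With OS = 0.505, ln OS = −0.6832 and ζ = 0.6832/3.215 = 0.213.

ζ ≈ 0.213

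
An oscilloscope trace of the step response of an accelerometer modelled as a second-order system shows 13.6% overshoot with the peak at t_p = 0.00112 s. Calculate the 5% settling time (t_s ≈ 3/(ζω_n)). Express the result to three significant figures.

t_s ≈ 0.00168 s

ζ from %OS: ζ = |ln 0.136|/√(π²+ln²0.136) = 0.536.
From t_p = π/ω_d, ω_d = π/0.00112 = 2800 rad/s, so ω_n = ω_d/√(1−ζ²) = 3320 rad/s.
t_s ≈ 3/(ζω_n) = 3/(0.536·3320) = 0.00168 s.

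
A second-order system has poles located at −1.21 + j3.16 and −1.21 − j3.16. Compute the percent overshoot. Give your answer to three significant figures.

%OS ≈ 30.0%

With σ = 1.21, ω_d = 3.16: ω_n = √(σ²+ω_d²) = 3.38 rad/s, ζ = σ/ω_n = 0.358.
%OS = 100·exp(−πζ/√(1−ζ²)) = 30.0%.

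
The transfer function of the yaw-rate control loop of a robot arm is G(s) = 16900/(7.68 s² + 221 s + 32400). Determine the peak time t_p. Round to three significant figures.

Dividing through by 7.68: denominator becomes s² + 28.78 s + 4219.
So ω_n = √4219 = 65.0 rad/s and ζ = 28.78/(2·65.0) = 0.222.
ω_d = ω_n√(1−ζ²) = 63.3 rad/s. t_p = π/ω_d = 0.0496 s.

t_p ≈ 0.0496 s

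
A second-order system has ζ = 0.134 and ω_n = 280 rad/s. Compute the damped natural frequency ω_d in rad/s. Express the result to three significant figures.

ω_d = ω_n√(1−ζ²) = 280·√0.982 = 277 rad/s.

ω_d ≈ 277 rad/s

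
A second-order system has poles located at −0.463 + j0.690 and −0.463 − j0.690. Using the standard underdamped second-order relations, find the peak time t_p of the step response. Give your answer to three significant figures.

t_p = π/ω_d with ω_d = 0.690 (the imaginary part), so t_p = 4.55 s.

t_p ≈ 4.55 s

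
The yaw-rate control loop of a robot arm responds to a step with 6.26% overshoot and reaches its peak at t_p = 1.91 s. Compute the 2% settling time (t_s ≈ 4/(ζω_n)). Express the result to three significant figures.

ζ from %OS: ζ = |ln 0.0626|/√(π²+ln²0.0626) = 0.661.
t_p = π/ω_d ⇒ ω_d = 1.64 rad/s; then ω_n = ω_d/√(1−ζ²) = 2.19 rad/s.
t_s ≈ 4/(ζω_n) = 4/(0.661·2.19) = 2.76 s.

t_s ≈ 2.76 s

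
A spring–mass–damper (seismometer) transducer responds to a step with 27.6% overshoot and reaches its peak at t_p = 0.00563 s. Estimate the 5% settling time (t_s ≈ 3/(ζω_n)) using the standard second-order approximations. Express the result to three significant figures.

t_s ≈ 0.0131 s

From the overshoot, ζ = −ln(OS)/√(π²+ln²(OS)) = 0.379.
From t_p = π/ω_d, ω_d = π/0.00563 = 558 rad/s, so ω_n = ω_d/√(1−ζ²) = 603 rad/s.
t_s ≈ 3/(ζω_n) = 3/(0.379·603) = 0.0131 s.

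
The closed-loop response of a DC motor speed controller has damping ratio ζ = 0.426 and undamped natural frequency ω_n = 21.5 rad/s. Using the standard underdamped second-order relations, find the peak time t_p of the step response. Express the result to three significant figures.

The damped frequency is ω_d = ω_n√(1−ζ²) = 21.5·√(1−0.181) = 19.5 rad/s.
Peak time t_p = π/ω_d = π/19.5 = 0.162 s.

t_p ≈ 0.162 s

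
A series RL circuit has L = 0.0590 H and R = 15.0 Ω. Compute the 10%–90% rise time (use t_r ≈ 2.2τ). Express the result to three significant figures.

t_r ≈ 0.00865 s

τ = L/R = 0.0590/15.0 = 0.00393 s.
t_r ≈ 2.2τ = 0.00865 s.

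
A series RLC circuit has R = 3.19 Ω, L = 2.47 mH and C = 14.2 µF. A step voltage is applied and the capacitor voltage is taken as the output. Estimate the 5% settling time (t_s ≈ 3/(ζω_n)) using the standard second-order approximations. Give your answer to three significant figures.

For a series RLC circuit (capacitor voltage as output), ω_n = 1/√(LC) = 1/√(2.47 mH · 14.2 µF) = 5340 rad/s.
ζ = (R/2)·√(C/L) = (3.19/2)·√(14.2 µF/2.47 mH) = 0.121.
t_s ≈ 3/(ζω_n) = 0.00465 s.

t_s ≈ 0.00465 s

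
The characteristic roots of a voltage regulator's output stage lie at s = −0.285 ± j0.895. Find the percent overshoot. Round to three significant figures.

%OS ≈ 36.8%

|pole| = ω_n = √(0.285² + 0.895²) = 0.939 rad/s; ζ = cos θ = σ/ω_n = 0.303.
%OS = 100 e^{−πζ/√(1−ζ²)} with ζ = 0.303 gives 36.8%.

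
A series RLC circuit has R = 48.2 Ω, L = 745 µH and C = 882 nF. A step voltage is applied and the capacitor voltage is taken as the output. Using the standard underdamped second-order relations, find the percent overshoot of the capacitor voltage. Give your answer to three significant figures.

%OS ≈ 0.946%

For a series RLC circuit (capacitor voltage as output), ω_n = 1/√(LC) = 1/√(745 µH · 882 nF) = 39000 rad/s.
ζ = (R/2)·√(C/L) = (48.2/2)·√(882 nF/745 µH) = 0.829.
%OS = 100 e^{−πζ/√(1−ζ²)} with ζ = 0.829 gives 0.946%.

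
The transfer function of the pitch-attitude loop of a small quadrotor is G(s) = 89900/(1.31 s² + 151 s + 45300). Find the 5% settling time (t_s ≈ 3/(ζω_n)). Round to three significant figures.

Dividing through by 1.31: denominator becomes s² + 115.3 s + 34580.
So ω_n = √34580 = 186 rad/s and ζ = 115.3/(2·186) = 0.310.
t_s ≈ 3/(ζω_n) = 0.0521 s.

t_s ≈ 0.0521 s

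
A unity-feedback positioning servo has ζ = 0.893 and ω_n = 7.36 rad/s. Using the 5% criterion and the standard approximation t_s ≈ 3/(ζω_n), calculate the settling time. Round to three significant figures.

t_s ≈ 0.456 s

t_s ≈ 3/(ζω_n) = 3/(0.893 × 7.36) = 0.456 s.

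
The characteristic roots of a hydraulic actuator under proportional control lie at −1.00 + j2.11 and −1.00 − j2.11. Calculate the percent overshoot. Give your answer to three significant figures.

The poles are at −σ ± jω_d with σ = 1.00 and ω_d = 2.11, so ω_n = √(σ²+ω_d²) = 2.33 rad/s and ζ = σ/ω_n = 0.428.
%OS = 100·exp(−πζ/√(1−ζ²)) = 22.6%.

%OS ≈ 22.6%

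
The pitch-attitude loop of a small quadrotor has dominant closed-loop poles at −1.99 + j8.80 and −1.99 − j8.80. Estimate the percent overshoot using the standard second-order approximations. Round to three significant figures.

%OS ≈ 49.1%

With σ = 1.99, ω_d = 8.80: ω_n = √(σ²+ω_d²) = 9.02 rad/s, ζ = σ/ω_n = 0.221.
%OS = 100·exp(−πζ/√(1−ζ²)) = 49.1%.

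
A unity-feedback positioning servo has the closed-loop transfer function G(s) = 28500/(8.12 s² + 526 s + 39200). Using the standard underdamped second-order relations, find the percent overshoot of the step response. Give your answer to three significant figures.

%OS ≈ 19.1%

Dividing through by 8.12: denominator becomes s² + 64.78 s + 4828.
So ω_n = √4828 = 69.5 rad/s and ζ = 64.78/(2·69.5) = 0.466.
%OS = 100·exp(−πζ/√(1−ζ²)) = 19.1%.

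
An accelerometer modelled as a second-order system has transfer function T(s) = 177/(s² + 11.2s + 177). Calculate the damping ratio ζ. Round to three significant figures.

Comparing the denominator to s² + 2ζω_n s + ω_n²: ω_n = √177 = 13.3 rad/s, and 2ζω_n = 11.2 so ζ = 11.2/(2·13.3) = 0.421.

ζ ≈ 0.421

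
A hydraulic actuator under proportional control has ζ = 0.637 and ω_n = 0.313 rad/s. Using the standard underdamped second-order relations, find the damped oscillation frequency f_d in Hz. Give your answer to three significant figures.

f_d ≈ 0.0384 Hz

ω_d = ω_n√(1−ζ²) = 0.313·√0.594 = 0.241 rad/s.
f_d = ω_d/(2π) = 0.0384 Hz.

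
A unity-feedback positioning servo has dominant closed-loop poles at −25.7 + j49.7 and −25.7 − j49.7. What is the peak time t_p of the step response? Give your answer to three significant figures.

t_p ≈ 0.0632 s

t_p = π/ω_d with ω_d = 49.7 (the imaginary part), so t_p = 0.0632 s.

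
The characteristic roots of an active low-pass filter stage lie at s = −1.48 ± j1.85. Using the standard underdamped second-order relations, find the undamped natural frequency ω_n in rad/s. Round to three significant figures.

ω_n ≈ 2.37 rad/s

|pole| = ω_n = √(1.48² + 1.85²) = 2.37 rad/s; ζ = cos θ = σ/ω_n = 0.625.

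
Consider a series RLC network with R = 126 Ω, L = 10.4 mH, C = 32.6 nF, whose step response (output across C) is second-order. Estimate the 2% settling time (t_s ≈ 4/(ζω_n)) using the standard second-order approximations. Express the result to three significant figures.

For a series RLC circuit (capacitor voltage as output), ω_n = 1/√(LC) = 1/√(10.4 mH · 32.6 nF) = 54300 rad/s.
ζ = (R/2)·√(C/L) = (126/2)·√(32.6 nF/10.4 mH) = 0.112.
t_s ≈ 4/(ζω_n) = 0.000660 s.

t_s ≈ 0.000660 s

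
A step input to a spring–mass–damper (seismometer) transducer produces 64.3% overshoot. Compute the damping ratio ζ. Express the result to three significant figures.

ζ ≈ 0.139

Inverting the overshoot relation: ζ = |ln 0.643|/√(π² + ln²0.643) = 0.139.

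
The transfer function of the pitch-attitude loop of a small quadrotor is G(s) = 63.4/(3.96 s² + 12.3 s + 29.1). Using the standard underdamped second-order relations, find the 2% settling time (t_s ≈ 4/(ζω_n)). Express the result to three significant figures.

t_s ≈ 2.58 s

Dividing through by 3.96: denominator becomes s² + 3.106 s + 7.348.
So ω_n = √7.348 = 2.71 rad/s and ζ = 3.106/(2·2.71) = 0.573.
t_s ≈ 4/(ζω_n) = 2.58 s.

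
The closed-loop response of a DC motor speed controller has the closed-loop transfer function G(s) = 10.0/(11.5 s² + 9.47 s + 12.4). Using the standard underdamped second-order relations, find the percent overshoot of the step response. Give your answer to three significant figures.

Dividing through by 11.5: denominator becomes s² + 0.8235 s + 1.078.
So ω_n = √1.078 = 1.04 rad/s and ζ = 0.8235/(2·1.04) = 0.397.
%OS = 100 e^{−πζ/√(1−ζ²)} with ζ = 0.397 gives 25.7%.

%OS ≈ 25.7%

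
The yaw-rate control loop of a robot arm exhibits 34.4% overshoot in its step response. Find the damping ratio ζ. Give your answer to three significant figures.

From %OS = 100·exp(−πζ/√(1−ζ²)), invert to get ζ = −ln(OS)/√(π² + ln²(OS)) with OS = 0.344.
−ln 0.344 = 1.067, so ζ = 1.067/√(π² + 1.139) = 0.322.

ζ ≈ 0.322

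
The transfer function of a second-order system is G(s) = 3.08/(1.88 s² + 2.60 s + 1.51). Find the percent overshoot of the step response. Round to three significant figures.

Dividing through by 1.88: denominator becomes s² + 1.383 s + 0.8032.
So ω_n = √0.8032 = 0.896 rad/s and ζ = 1.383/(2·0.896) = 0.772.
%OS = 100·exp(−πζ/√(1−ζ²)) = 2.21%.

%OS ≈ 2.21%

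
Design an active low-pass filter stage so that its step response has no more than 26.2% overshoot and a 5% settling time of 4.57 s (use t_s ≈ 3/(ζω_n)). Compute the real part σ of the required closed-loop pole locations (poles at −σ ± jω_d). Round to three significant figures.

σ ≈ 0.656

The settling-time spec alone fixes σ = ζω_n = 3/t_s = 3/4.57 = 0.656.
(Overshoot then fixes ζ = 0.392 and hence ω_d = σ·√(1−ζ²)/ζ = 1.54 rad/s.)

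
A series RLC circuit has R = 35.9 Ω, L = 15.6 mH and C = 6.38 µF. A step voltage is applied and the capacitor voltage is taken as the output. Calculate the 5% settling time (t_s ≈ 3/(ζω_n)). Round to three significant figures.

For a series RLC circuit (capacitor voltage as output), ω_n = 1/√(LC) = 1/√(15.6 mH · 6.38 µF) = 3170 rad/s.
ζ = (R/2)·√(C/L) = (35.9/2)·√(6.38 µF/15.6 mH) = 0.363.
t_s ≈ 3/(ζω_n) = 0.00261 s.

t_s ≈ 0.00261 s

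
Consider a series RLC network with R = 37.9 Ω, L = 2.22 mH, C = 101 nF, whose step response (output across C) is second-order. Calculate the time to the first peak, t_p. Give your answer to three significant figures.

t_p ≈ 0.0000474 s

For a series RLC circuit (capacitor voltage as output), ω_n = 1/√(LC) = 1/√(2.22 mH · 101 nF) = 66800 rad/s.
ζ = (R/2)·√(C/L) = (37.9/2)·√(101 nF/2.22 mH) = 0.128.
ω_d = 66800·√(1 − 0.128²) = 66200 rad/s. t_p = π/ω_d = 0.0000474 s.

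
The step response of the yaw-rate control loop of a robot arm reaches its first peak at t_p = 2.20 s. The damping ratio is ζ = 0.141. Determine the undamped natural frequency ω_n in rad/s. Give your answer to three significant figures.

Peak time t_p = π/ω_d, so ω_d = π/t_p = π/2.20 = 1.43 rad/s.
ω_n = ω_d/√(1−ζ²) = 1.43/√0.980 = 1.44 rad/s.

ω_n ≈ 1.44 rad/s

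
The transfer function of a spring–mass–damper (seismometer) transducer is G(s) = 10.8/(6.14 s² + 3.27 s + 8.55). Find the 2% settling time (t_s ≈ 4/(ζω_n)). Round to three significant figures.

Dividing through by 6.14: denominator becomes s² + 0.5326 s + 1.393.
So ω_n = √1.393 = 1.18 rad/s and ζ = 0.5326/(2·1.18) = 0.226.
t_s ≈ 4/(ζω_n) = 15.0 s.

t_s ≈ 15.0 s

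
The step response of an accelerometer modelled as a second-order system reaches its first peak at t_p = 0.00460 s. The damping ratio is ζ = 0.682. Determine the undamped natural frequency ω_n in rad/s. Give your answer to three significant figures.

ω_n ≈ 934 rad/s

Peak time t_p = π/ω_d, so ω_d = π/t_p = π/0.00460 = 683 rad/s.
ω_n = ω_d/√(1−ζ²) = 683/√0.535 = 934 rad/s.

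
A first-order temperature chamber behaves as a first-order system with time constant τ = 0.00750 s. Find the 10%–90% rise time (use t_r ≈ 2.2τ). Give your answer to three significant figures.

t_r ≈ 0.0165 s

t_r ≈ 2.2τ = 0.0165 s.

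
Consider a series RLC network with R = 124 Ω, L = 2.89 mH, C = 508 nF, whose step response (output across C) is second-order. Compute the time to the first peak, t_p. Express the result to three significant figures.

t_p ≈ 0.000211 s

For a series RLC circuit (capacitor voltage as output), ω_n = 1/√(LC) = 1/√(2.89 mH · 508 nF) = 26100 rad/s.
ζ = (R/2)·√(C/L) = (124/2)·√(508 nF/2.89 mH) = 0.822.
The damped frequency ω_d = ω_n√(1−ζ²) = 14900 rad/s. t_p = π/ω_d = 0.000211 s.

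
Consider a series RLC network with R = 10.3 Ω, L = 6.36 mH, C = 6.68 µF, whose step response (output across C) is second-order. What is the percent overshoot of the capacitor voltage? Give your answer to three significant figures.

For a series RLC circuit (capacitor voltage as output), ω_n = 1/√(LC) = 1/√(6.36 mH · 6.68 µF) = 4850 rad/s.
ζ = (R/2)·√(C/L) = (10.3/2)·√(6.68 µF/6.36 mH) = 0.167.
%OS = 100·exp(−πζ/√(1−ζ²)) = 58.8%.

%OS ≈ 58.8%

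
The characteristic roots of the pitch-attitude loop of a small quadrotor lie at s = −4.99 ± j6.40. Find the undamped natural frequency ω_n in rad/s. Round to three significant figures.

ω_n ≈ 8.12 rad/s

With σ = 4.99, ω_d = 6.40: ω_n = √(σ²+ω_d²) = 8.12 rad/s, ζ = σ/ω_n = 0.615.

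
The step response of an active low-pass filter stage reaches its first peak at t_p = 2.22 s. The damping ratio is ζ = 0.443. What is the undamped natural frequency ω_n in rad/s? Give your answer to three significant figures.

Peak time t_p = π/ω_d, so ω_d = π/t_p = π/2.22 = 1.42 rad/s.
ω_n = ω_d/√(1−ζ²) = 1.42/√0.804 = 1.58 rad/s.

ω_n ≈ 1.58 rad/s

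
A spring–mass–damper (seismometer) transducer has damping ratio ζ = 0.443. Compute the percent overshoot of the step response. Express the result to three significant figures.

For an underdamped second-order system, %OS = 100·exp(−πζ/√(1−ζ²)).
πζ/√(1−ζ²) = π·0.443/√(1−0.196) = 1.552, so %OS = 100·e^(−1.552) = 21.2%.

%OS ≈ 21.2%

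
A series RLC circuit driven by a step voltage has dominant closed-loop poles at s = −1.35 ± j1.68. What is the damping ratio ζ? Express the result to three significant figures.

ζ ≈ 0.626

|pole| = ω_n = √(1.35² + 1.68²) = 2.16 rad/s; ζ = cos θ = σ/ω_n = 0.626.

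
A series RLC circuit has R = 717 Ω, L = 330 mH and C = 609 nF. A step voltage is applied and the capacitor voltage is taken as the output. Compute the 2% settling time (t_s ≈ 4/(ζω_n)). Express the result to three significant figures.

t_s ≈ 0.00368 s

For a series RLC circuit (capacitor voltage as output), ω_n = 1/√(LC) = 1/√(330 mH · 609 nF) = 2230 rad/s.
ζ = (R/2)·√(C/L) = (717/2)·√(609 nF/330 mH) = 0.487.
t_s ≈ 4/(ζω_n) = 0.00368 s.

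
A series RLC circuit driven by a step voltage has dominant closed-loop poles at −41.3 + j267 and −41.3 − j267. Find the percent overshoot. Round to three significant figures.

%OS ≈ 61.5%

|pole| = ω_n = √(41.3² + 267²) = 270 rad/s; ζ = cos θ = σ/ω_n = 0.153.
%OS = 100 e^{−πζ/√(1−ζ²)} with ζ = 0.153 gives 61.5%.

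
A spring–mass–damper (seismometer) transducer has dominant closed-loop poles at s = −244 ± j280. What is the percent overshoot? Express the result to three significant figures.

%OS ≈ 6.47%

With σ = 244, ω_d = 280: ω_n = √(σ²+ω_d²) = 371 rad/s, ζ = σ/ω_n = 0.657.
%OS = 100 e^{−πζ/√(1−ζ²)} with ζ = 0.657 gives 6.47%.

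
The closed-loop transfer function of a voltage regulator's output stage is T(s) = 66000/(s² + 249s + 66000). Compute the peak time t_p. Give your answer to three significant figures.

t_p ≈ 0.0140 s

Matching coefficients with s² + 2ζω_n s + ω_n² gives ω_n² = 66000 ⇒ ω_n = 257 rad/s, and ζ = 249/(2ω_n) = 0.485.
The damped frequency ω_d = ω_n√(1−ζ²) = 225 rad/s. Then t_p = π/ω_d = 0.0140 s.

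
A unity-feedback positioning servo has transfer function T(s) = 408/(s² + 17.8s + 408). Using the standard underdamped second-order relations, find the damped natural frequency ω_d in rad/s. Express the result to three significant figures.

Comparing the denominator to s² + 2ζω_n s + ω_n²: ω_n = √408 = 20.2 rad/s, and 2ζω_n = 17.8 so ζ = 17.8/(2·20.2) = 0.441.
The damped frequency ω_d = ω_n√(1−ζ²) = 18.1 rad/s.

ω_d ≈ 18.1 rad/s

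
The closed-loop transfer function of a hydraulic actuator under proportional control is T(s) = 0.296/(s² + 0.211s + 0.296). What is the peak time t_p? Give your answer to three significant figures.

ω_n = √0.296 = 0.544 rad/s; ζ = 0.211/(2·0.544) = 0.194.
ω_d = 0.544·√(1 − 0.194²) = 0.534 rad/s. Then t_p = π/ω_d = 5.89 s.

t_p ≈ 5.89 s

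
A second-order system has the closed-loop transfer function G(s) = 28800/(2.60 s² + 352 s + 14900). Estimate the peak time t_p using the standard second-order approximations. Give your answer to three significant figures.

t_p ≈ 0.0927 s

Dividing through by 2.60: denominator becomes s² + 135.4 s + 5731.
So ω_n = √5731 = 75.7 rad/s and ζ = 135.4/(2·75.7) = 0.894.
The damped frequency ω_d = ω_n√(1−ζ²) = 33.9 rad/s. t_p = π/ω_d = 0.0927 s.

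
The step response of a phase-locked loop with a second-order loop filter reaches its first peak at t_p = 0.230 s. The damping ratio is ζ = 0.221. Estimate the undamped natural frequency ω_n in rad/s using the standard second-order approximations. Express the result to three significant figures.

ω_n ≈ 14.0 rad/s

Peak time t_p = π/ω_d, so ω_d = π/t_p = π/0.230 = 13.7 rad/s.
ω_n = ω_d/√(1−ζ²) = 13.7/√0.951 = 14.0 rad/s.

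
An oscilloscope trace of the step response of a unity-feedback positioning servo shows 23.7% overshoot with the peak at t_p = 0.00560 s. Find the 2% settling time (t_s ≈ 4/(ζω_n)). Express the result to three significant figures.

t_s ≈ 0.0156 s

The overshoot fixes ζ = −ln(OS)/√(π²+ln²(OS)) = 0.417.
t_p = π/ω_d ⇒ ω_d = 561 rad/s; then ω_n = ω_d/√(1−ζ²) = 617 rad/s.
t_s ≈ 4/(ζω_n) = 4/(0.417·617) = 0.0156 s.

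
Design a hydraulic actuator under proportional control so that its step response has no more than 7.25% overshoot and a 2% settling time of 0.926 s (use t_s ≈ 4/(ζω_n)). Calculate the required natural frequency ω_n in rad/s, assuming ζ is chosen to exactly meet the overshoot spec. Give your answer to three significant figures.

From %OS = 100·exp(−πζ/√(1−ζ²)), invert to get ζ = −ln(OS)/√(π² + ln²(OS)) with OS = 0.0725.
−ln 0.0725 = 2.624, so ζ = 2.624/√(π² + 6.886) = 0.641.
Then ω_n = 4/(ζ t_s) = 4/(0.641 × 0.926) = 6.74 rad/s.

ω_n ≈ 6.74 rad/s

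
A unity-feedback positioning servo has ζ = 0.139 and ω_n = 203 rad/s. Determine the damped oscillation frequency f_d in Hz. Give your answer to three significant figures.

ω_d = ω_n√(1−ζ²) = 203·√0.981 = 201 rad/s.
f_d = ω_d/(2π) = 32.0 Hz.

f_d ≈ 32.0 Hz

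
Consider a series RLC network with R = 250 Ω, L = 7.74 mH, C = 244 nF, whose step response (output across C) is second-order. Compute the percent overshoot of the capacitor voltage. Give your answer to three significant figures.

For a series RLC circuit (capacitor voltage as output), ω_n = 1/√(LC) = 1/√(7.74 mH · 244 nF) = 23000 rad/s.
ζ = (R/2)·√(C/L) = (250/2)·√(244 nF/7.74 mH) = 0.702.
%OS = 100·exp(−πζ/√(1−ζ²)) = 4.53%.

%OS ≈ 4.53%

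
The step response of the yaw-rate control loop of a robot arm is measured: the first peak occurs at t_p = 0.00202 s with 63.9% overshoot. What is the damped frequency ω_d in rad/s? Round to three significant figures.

t_p = π/ω_d, so ω_d = π/0.00202 = 1560 rad/s.

ω_d ≈ 1560 rad/s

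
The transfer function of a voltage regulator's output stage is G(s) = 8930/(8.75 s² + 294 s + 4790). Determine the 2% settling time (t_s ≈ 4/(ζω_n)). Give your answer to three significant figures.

t_s ≈ 0.238 s

Dividing through by 8.75: denominator becomes s² + 33.60 s + 547.4.
So ω_n = √547.4 = 23.4 rad/s and ζ = 33.60/(2·23.4) = 0.718.
t_s ≈ 4/(ζω_n) = 0.238 s.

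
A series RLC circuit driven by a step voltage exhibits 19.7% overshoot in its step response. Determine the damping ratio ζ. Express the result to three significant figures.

From %OS = 100·exp(−πζ/√(1−ζ²)), invert to get ζ = −ln(OS)/√(π² + ln²(OS)) with OS = 0.197.
−ln 0.197 = 1.625, so ζ = 1.625/√(π² + 2.639) = 0.459.

ζ ≈ 0.459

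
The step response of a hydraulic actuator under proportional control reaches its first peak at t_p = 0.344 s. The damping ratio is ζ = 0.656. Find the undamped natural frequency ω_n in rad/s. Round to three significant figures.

Peak time t_p = π/ω_d, so ω_d = π/t_p = π/0.344 = 9.13 rad/s.
ω_n = ω_d/√(1−ζ²) = 9.13/√0.570 = 12.1 rad/s.

ω_n ≈ 12.1 rad/s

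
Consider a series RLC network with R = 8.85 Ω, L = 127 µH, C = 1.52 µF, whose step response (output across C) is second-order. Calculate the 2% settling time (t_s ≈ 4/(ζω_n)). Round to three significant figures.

For a series RLC circuit (capacitor voltage as output), ω_n = 1/√(LC) = 1/√(127 µH · 1.52 µF) = 72000 rad/s.
ζ = (R/2)·√(C/L) = (8.85/2)·√(1.52 µF/127 µH) = 0.484.
t_s ≈ 4/(ζω_n) = 0.000115 s.

t_s ≈ 0.000115 s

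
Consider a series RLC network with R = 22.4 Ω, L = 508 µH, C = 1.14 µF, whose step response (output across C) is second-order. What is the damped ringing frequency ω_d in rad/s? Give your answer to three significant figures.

ω_d ≈ 35200 rad/s

For a series RLC circuit (capacitor voltage as output), ω_n = 1/√(LC) = 1/√(508 µH · 1.14 µF) = 41600 rad/s.
ζ = (R/2)·√(C/L) = (22.4/2)·√(1.14 µF/508 µH) = 0.531.
The damped frequency ω_d = ω_n√(1−ζ²) = 35200 rad/s.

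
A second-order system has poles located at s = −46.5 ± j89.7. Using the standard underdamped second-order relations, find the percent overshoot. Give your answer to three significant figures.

%OS ≈ 19.6%

|pole| = ω_n = √(46.5² + 89.7²) = 101 rad/s; ζ = cos θ = σ/ω_n = 0.460.
%OS = 100·exp(−πζ/√(1−ζ²)) = 19.6%.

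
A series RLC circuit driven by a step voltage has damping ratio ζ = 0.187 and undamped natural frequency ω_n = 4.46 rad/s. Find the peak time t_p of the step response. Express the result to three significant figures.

The damped frequency is ω_d = ω_n√(1−ζ²) = 4.46·√(1−0.0350) = 4.38 rad/s.
Peak time t_p = π/ω_d = π/4.38 = 0.717 s.

t_p ≈ 0.717 s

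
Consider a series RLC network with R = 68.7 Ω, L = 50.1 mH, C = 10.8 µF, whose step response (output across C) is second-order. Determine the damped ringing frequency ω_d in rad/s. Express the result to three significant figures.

For a series RLC circuit (capacitor voltage as output), ω_n = 1/√(LC) = 1/√(50.1 mH · 10.8 µF) = 1360 rad/s.
ζ = (R/2)·√(C/L) = (68.7/2)·√(10.8 µF/50.1 mH) = 0.504.
The damped frequency ω_d = ω_n√(1−ζ²) = 1170 rad/s.

ω_d ≈ 1170 rad/s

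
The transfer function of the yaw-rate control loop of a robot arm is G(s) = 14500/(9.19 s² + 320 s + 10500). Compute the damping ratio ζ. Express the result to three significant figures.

Dividing through by 9.19: denominator becomes s² + 34.82 s + 1143.
So ω_n = √1143 = 33.8 rad/s and ζ = 34.82/(2·33.8) = 0.515.

ζ ≈ 0.515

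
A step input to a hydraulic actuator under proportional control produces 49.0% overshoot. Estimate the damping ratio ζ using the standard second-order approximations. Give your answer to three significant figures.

ζ = −ln(OS)/√(π² + (ln OS)²). With OS = 0.490, ln OS = −0.7133 and ζ = 0.7133/3.222 = 0.221.

ζ ≈ 0.221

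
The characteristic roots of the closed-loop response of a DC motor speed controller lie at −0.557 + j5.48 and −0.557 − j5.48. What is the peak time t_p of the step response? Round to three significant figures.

t_p = π/ω_d with ω_d = 5.48 (the imaginary part), so t_p = 0.573 s.

t_p ≈ 0.573 s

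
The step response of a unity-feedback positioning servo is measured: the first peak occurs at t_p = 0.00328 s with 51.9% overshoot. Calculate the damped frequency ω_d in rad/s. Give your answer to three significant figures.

ω_d ≈ 958 rad/s

t_p = π/ω_d, so ω_d = π/0.00328 = 958 rad/s.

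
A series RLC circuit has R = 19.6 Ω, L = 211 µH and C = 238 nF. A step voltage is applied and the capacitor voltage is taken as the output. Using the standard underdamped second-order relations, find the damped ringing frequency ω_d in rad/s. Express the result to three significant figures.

ω_d ≈ 133000 rad/s

For a series RLC circuit (capacitor voltage as output), ω_n = 1/√(LC) = 1/√(211 µH · 238 nF) = 141000 rad/s.
ζ = (R/2)·√(C/L) = (19.6/2)·√(238 nF/211 µH) = 0.329.
The damped frequency ω_d = ω_n√(1−ζ²) = 133000 rad/s.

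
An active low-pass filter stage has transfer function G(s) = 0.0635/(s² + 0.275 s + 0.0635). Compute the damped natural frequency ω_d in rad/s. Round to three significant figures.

ω_d ≈ 0.211 rad/s

Matching coefficients with s² + 2ζω_n s + ω_n² gives ω_n² = 0.0635 ⇒ ω_n = 0.252 rad/s, and ζ = 0.275/(2ω_n) = 0.546.
ω_d = 0.252·√(1 − 0.546²) = 0.211 rad/s.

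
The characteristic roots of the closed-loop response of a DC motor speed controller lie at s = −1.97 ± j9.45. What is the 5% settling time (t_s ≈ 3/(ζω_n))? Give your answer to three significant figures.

For poles at −σ ± jω_d, ζω_n = σ = 1.97, so t_s ≈ 3/σ = 1.52 s.

t_s ≈ 1.52 s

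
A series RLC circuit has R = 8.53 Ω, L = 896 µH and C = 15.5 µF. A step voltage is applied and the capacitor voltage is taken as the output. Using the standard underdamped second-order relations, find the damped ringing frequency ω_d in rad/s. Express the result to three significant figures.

For a series RLC circuit (capacitor voltage as output), ω_n = 1/√(LC) = 1/√(896 µH · 15.5 µF) = 8490 rad/s.
ζ = (R/2)·√(C/L) = (8.53/2)·√(15.5 µF/896 µH) = 0.561.
ω_d = 8490·√(1 − 0.561²) = 7020 rad/s.

ω_d ≈ 7020 rad/s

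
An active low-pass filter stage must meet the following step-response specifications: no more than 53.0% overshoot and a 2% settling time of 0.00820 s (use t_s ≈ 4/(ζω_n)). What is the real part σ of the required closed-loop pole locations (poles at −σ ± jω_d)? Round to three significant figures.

The settling-time spec alone fixes σ = ζω_n = 4/t_s = 4/0.00820 = 488.
(Overshoot then fixes ζ = 0.198 and hence ω_d = σ·√(1−ζ²)/ζ = 2410 rad/s.)

σ ≈ 488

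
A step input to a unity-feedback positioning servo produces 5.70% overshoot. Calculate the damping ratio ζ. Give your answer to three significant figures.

Inverting the overshoot relation: ζ = |ln 0.0570|/√(π² + ln²0.0570) = 0.674.

ζ ≈ 0.674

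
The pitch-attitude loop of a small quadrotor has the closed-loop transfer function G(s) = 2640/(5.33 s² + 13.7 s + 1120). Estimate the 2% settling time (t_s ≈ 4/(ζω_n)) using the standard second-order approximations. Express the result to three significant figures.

t_s ≈ 3.11 s

Dividing through by 5.33: denominator becomes s² + 2.570 s + 210.1.
So ω_n = √210.1 = 14.5 rad/s and ζ = 2.570/(2·14.5) = 0.0887.
t_s ≈ 4/(ζω_n) = 3.11 s.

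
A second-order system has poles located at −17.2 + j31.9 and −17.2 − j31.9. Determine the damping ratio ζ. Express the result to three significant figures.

ζ ≈ 0.475

With σ = 17.2, ω_d = 31.9: ω_n = √(σ²+ω_d²) = 36.2 rad/s, ζ = σ/ω_n = 0.475.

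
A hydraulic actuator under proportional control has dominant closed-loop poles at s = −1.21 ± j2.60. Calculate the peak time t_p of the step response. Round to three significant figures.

t_p = π/ω_d with ω_d = 2.60 (the imaginary part), so t_p = 1.21 s.

t_p ≈ 1.21 s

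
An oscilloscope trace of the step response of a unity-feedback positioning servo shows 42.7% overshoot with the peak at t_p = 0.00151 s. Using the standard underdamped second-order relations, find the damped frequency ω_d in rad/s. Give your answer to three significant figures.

t_p = π/ω_d, so ω_d = π/0.00151 = 2080 rad/s.

ω_d ≈ 2080 rad/s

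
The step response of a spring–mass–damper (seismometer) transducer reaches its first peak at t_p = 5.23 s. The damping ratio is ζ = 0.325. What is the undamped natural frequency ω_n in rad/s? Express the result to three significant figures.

ω_n ≈ 0.635 rad/s

Peak time t_p = π/ω_d, so ω_d = π/t_p = π/5.23 = 0.601 rad/s.
ω_n = ω_d/√(1−ζ²) = 0.601/√0.894 = 0.635 rad/s.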